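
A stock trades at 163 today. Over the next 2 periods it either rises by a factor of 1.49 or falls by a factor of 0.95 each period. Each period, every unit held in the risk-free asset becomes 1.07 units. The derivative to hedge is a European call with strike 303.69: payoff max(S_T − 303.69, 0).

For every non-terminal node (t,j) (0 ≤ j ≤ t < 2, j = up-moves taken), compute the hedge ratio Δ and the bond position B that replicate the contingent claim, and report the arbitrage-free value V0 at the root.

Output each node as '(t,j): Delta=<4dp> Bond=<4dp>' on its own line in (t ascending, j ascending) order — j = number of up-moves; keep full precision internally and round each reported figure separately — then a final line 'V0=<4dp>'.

The replicating-portfolio and risk-neutral prices coincide; use p* = (1.07−0.95)/(1.49−0.95) = 0.2222 for the latter.
Terminal payoffs: V(2,0)=0.0000, V(2,1)=0.0000, V(2,2)=58.1863
(1,0): S=154.8500. Δ = (V_up−V_dn)/(S_up−S_dn) = (0.0000−0.0000)/(230.7265−147.1075) = 0.0000. V = [p*·0.0000 + (1−p*)·0.0000]/1.07 = 0.0000. B = V − Δ·S = 0.0000.
(1,1): S=242.8700. Δ = (V_up−V_dn)/(S_up−S_dn) = (58.1863−0.0000)/(361.8763−230.7265) = 0.4437. V = [p*·58.1863 + (1−p*)·0.0000]/1.07 = 12.0844. B = V − Δ·S = -95.6680.
(0,0): S=163.0000. Δ = (V_up−V_dn)/(S_up−S_dn) = (12.0844−0.0000)/(242.8700−154.8500) = 0.1373. V = [p*·12.0844 + (1−p*)·0.0000]/1.07 = 2.5097. B = V − Δ·S = -19.8687.
Check: Δ(0,0)·S0 + B(0,0) = 2.5097 = V0.

(0,0): Delta=0.1373 Bond=-19.8687
(1,0): Delta=0.0000 Bond=0.0000
(1,1): Delta=0.4437 Bond=-95.6680
V0=2.5097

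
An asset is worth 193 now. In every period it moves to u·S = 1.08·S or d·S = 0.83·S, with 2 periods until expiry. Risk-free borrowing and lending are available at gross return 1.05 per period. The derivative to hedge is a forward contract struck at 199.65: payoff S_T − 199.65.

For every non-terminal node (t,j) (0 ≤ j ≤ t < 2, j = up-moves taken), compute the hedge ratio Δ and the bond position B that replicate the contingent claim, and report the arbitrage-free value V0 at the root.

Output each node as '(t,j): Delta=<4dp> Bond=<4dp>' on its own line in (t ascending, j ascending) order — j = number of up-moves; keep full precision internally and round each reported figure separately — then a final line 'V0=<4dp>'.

(0,0): Delta=1.0000 Bond=-181.0884
(1,0): Delta=1.0000 Bond=-190.1429
(1,1): Delta=1.0000 Bond=-190.1429
V0=11.9116

The replicating-portfolio and risk-neutral prices coincide; use p* = (1.05−0.83)/(1.08−0.83) = 0.8800 for the latter.
Payoff layer (t=2): V(2,0)=-66.6923, V(2,1)=-26.6448, V(2,2)=25.4652
  t=1,j=0: stock 160.1900 → up 173.0052 (V=-26.6448), down 132.9577 (V=-66.6923). Price -29.9529; hedge Δ=1.0000, bond B=-190.1429.
  t=1,j=1: stock 208.4400 → up 225.1152 (V=25.4652), down 173.0052 (V=-26.6448). Price 18.2971; hedge Δ=1.0000, bond B=-190.1429.
  t=0,j=0: stock 193.0000 → up 208.4400 (V=18.2971), down 160.1900 (V=-29.9529). Price 11.9116; hedge Δ=1.0000, bond B=-181.0884.
The time-0 hedge costs 11.9116, which is the no-arbitrage price.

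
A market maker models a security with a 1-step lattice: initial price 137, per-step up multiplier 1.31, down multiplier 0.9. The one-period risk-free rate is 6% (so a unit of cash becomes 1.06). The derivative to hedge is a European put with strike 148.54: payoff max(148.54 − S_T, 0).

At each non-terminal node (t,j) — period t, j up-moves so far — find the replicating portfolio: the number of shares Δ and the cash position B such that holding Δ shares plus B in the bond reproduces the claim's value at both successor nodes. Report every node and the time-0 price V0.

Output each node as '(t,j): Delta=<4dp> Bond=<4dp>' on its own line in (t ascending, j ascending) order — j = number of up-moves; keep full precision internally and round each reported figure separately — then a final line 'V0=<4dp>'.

Under the risk-neutral measure, an up-move has probability p* = (R−d)/(u−d) = 0.3902 and values discount at R = 1.06.
At expiry t=1: V(1,0)=25.2400, V(1,1)=0.0000
  t=0,j=0: stock 137.0000 → up 179.4700 (V=0.0000), down 123.3000 (V=25.2400). Price 14.5191; hedge Δ=-0.4494, bond B=76.0801.
Check: Δ(0,0)·S0 + B(0,0) = 14.5191 = V0.

(0,0): Delta=-0.4494 Bond=76.0801
V0=14.5191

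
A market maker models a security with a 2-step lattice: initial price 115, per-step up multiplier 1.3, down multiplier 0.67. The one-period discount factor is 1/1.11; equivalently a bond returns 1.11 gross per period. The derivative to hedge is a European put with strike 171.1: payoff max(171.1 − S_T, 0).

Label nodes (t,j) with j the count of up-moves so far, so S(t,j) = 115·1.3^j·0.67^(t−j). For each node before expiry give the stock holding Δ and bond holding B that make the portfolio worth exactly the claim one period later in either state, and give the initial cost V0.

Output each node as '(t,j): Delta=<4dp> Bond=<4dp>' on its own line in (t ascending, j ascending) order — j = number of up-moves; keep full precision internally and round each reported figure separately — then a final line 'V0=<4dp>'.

Risk-neutral probability p* = (R−d)/(u−d) = (1.11−0.67)/(1.3−0.67) = 0.6984.
Terminal values V(2,·): V(2,0)=119.4765, V(2,1)=70.9350, V(2,2)=0.0000
Node (1,0) S=77.0500: V=(p*·70.9350+(1−p*)·119.4765)/1.11=77.0941; Δ=(70.9350−119.4765)/(100.1650−51.6235)=-1.0000; B=V−Δ·S=154.1441
Node (1,1) S=149.5000: V=(p*·0.0000+(1−p*)·70.9350)/1.11=19.2731; Δ=(0.0000−70.9350)/(194.3500−100.1650)=-0.7531; B=V−Δ·S=131.8683
Node (0,0) S=115.0000: V=(p*·19.2731+(1−p*)·77.0941)/1.11=33.0731; Δ=(19.2731−77.0941)/(149.5000−77.0500)=-0.7981; B=V−Δ·S=124.8526
Each (Δ,B) replicates both successor values, so the strategy is self-financing and V0 is arbitrage-free.

(0,0): Delta=-0.7981 Bond=124.8526
(1,0): Delta=-1.0000 Bond=154.1441
(1,1): Delta=-0.7531 Bond=131.8683
V0=33.0731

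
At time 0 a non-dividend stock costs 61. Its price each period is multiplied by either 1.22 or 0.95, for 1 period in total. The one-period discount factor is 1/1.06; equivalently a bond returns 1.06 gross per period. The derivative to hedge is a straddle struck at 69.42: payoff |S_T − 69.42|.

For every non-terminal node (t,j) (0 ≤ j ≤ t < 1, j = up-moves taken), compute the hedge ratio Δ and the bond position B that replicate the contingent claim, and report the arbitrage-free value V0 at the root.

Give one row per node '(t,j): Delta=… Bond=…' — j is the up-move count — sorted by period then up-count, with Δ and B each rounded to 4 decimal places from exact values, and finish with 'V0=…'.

(0,0): Delta=-0.3928 Bond=32.2970
V0=8.3340

Risk-neutral probability p* = (R−d)/(u−d) = (1.06−0.95)/(1.22−0.95) = 0.4074.
Terminal payoffs: V(1,0)=11.4700, V(1,1)=5.0000
  t=0,j=0: stock 61.0000 → up 74.4200 (V=5.0000), down 57.9500 (V=11.4700). Price 8.3340; hedge Δ=-0.3928, bond B=32.2970.
The time-0 hedge costs 8.3340, which is the no-arbitrage price.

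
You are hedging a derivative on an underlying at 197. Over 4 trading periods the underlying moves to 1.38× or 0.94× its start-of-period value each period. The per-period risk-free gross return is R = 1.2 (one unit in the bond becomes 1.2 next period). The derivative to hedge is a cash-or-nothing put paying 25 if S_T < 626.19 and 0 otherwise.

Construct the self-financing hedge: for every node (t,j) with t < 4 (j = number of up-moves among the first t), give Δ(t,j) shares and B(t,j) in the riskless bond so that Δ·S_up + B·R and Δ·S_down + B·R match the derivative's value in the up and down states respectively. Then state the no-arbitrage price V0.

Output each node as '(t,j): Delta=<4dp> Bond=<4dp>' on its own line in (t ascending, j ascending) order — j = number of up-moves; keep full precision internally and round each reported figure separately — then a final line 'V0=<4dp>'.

(0,0): Delta=-0.0344 Bond=17.3707
(1,0): Delta=0.0000 Bond=14.4676
(1,1): Delta=-0.0507 Bond=25.2599
(2,0): Delta=0.0000 Bond=17.3611
(2,1): Delta=0.0000 Bond=17.3611
(2,2): Delta=-0.0746 Bond=39.2777
(3,0): Delta=0.0000 Bond=20.8333
(3,1): Delta=0.0000 Bond=20.8333
(3,2): Delta=0.0000 Bond=20.8333
(3,3): Delta=-0.1097 Bond=65.3409
V0=10.5864

Risk-neutral probability p* = (R−d)/(u−d) = (1.2−0.94)/(1.38−0.94) = 0.5909.
Payoff layer (t=4): V(4,0)=25.0000, V(4,1)=25.0000, V(4,2)=25.0000, V(4,3)=25.0000, V(4,4)=0.0000
  t=3,j=0: stock 163.6250 → up 225.8026 (V=25.0000), down 153.8075 (V=25.0000). Price 20.8333; hedge Δ=0.0000, bond B=20.8333.
  t=3,j=1: stock 240.2155 → up 331.4974 (V=25.0000), down 225.8026 (V=25.0000). Price 20.8333; hedge Δ=0.0000, bond B=20.8333.
  t=3,j=2: stock 352.6568 → up 486.6664 (V=25.0000), down 331.4974 (V=25.0000). Price 20.8333; hedge Δ=0.0000, bond B=20.8333.
  t=3,j=3: stock 517.7302 → up 714.4677 (V=0.0000), down 486.6664 (V=25.0000). Price 8.5227; hedge Δ=-0.1097, bond B=65.3409.
  t=2,j=0: stock 174.0692 → up 240.2155 (V=20.8333), down 163.6250 (V=20.8333). Price 17.3611; hedge Δ=0.0000, bond B=17.3611.
  t=2,j=1: stock 255.5484 → up 352.6568 (V=20.8333), down 240.2155 (V=20.8333). Price 17.3611; hedge Δ=0.0000, bond B=17.3611.
  t=2,j=2: stock 375.1668 → up 517.7302 (V=8.5227), down 352.6568 (V=20.8333). Price 11.2991; hedge Δ=-0.0746, bond B=39.2777.
  t=1,j=0: stock 185.1800 → up 255.5484 (V=17.3611), down 174.0692 (V=17.3611). Price 14.4676; hedge Δ=0.0000, bond B=14.4676.
  t=1,j=1: stock 271.8600 → up 375.1668 (V=11.2991), down 255.5484 (V=17.3611). Price 11.4825; hedge Δ=-0.0507, bond B=25.2599.
  t=0,j=0: stock 197.0000 → up 271.8600 (V=11.4825), down 185.1800 (V=14.4676). Price 10.5864; hedge Δ=-0.0344, bond B=17.3707.
The time-0 hedge costs 10.5864, which is the no-arbitrage price.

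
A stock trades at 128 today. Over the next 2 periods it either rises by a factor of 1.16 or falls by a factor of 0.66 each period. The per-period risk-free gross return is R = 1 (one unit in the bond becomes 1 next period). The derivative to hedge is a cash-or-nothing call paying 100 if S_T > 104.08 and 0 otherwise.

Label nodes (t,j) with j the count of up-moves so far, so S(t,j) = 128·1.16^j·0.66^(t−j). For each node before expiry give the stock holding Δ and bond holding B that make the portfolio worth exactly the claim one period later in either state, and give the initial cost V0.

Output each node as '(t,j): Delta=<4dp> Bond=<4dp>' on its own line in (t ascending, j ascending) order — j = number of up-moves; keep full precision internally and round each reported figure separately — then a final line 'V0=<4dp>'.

The replicating-portfolio and risk-neutral prices coincide; use p* = (1−0.66)/(1.16−0.66) = 0.6800 for the latter.
Terminal values V(2,·): V(2,0)=0.0000, V(2,1)=0.0000, V(2,2)=100.0000
  t=1,j=0: stock 84.4800 → up 97.9968 (V=0.0000), down 55.7568 (V=0.0000). Price 0.0000; hedge Δ=0.0000, bond B=0.0000.
  t=1,j=1: stock 148.4800 → up 172.2368 (V=100.0000), down 97.9968 (V=0.0000). Price 68.0000; hedge Δ=1.3470, bond B=-132.0000.
  t=0,j=0: stock 128.0000 → up 148.4800 (V=68.0000), down 84.4800 (V=0.0000). Price 46.2400; hedge Δ=1.0625, bond B=-89.7600.
Each (Δ,B) replicates both successor values, so the strategy is self-financing and V0 is arbitrage-free.

(0,0): Delta=1.0625 Bond=-89.7600
(1,0): Delta=0.0000 Bond=0.0000
(1,1): Delta=1.3470 Bond=-132.0000
V0=46.2400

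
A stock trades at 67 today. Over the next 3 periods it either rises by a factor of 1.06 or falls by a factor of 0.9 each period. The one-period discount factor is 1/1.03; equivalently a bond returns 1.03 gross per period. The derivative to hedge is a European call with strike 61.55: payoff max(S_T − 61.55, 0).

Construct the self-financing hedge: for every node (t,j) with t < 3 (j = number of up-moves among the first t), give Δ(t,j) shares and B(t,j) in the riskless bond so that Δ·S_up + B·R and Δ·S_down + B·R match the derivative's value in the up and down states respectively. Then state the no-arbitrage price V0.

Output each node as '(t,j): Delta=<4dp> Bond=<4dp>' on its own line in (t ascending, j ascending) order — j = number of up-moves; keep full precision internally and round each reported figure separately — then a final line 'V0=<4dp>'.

(0,0): Delta=0.8654 Bond=-46.9137
(1,0): Delta=0.5072 Bond=-26.7226
(1,1): Delta=0.9355 Bond=-53.3054
(2,0): Delta=0.0000 Bond=0.0000
(2,1): Delta=0.6065 Bond=-33.8760
(2,2): Delta=1.0000 Bond=-59.7573
V0=11.0652

The replicating-portfolio and risk-neutral prices coincide; use p* = (1.03−0.9)/(1.06−0.9) = 0.8125 for the latter.
At expiry t=3: V(3,0)=0.0000, V(3,1)=0.0000, V(3,2)=6.2031, V(3,3)=18.2481
  t=2,j=0: stock 54.2700 → up 57.5262 (V=0.0000), down 48.8430 (V=0.0000). Price 0.0000; hedge Δ=0.0000, bond B=0.0000.
  t=2,j=1: stock 63.9180 → up 67.7531 (V=6.2031), down 57.5262 (V=0.0000). Price 4.8932; hedge Δ=0.6065, bond B=-33.8760.
  t=2,j=2: stock 75.2812 → up 79.7981 (V=18.2481), down 67.7531 (V=6.2031). Price 15.5239; hedge Δ=1.0000, bond B=-59.7573.
  t=1,j=0: stock 60.3000 → up 63.9180 (V=4.8932), down 54.2700 (V=0.0000). Price 3.8599; hedge Δ=0.5072, bond B=-26.7226.
  t=1,j=1: stock 71.0200 → up 75.2812 (V=15.5239), down 63.9180 (V=4.8932). Price 13.1366; hedge Δ=0.9355, bond B=-53.3054.
  t=0,j=0: stock 67.0000 → up 71.0200 (V=13.1366), down 60.3000 (V=3.8599). Price 11.0652; hedge Δ=0.8654, bond B=-46.9137.
Check: Δ(0,0)·S0 + B(0,0) = 11.0652 = V0.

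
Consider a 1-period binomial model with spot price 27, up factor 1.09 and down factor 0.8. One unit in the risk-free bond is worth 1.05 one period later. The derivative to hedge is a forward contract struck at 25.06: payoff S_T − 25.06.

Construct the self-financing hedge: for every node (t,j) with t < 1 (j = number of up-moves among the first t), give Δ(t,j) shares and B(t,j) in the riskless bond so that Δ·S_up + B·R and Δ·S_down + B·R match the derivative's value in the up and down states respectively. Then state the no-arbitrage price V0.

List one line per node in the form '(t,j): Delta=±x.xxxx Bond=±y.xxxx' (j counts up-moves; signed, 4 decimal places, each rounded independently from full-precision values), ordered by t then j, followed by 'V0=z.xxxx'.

No-arbitrage ⇒ martingale measure with p* = (R−d)/(u−d) = 0.8621.
Terminal values V(1,·): V(1,0)=-3.4600, V(1,1)=4.3700
  t=0,j=0: stock 27.0000 → up 29.4300 (V=4.3700), down 21.6000 (V=-3.4600). Price 3.1333; hedge Δ=1.0000, bond B=-23.8667.
Self-financing check: at every node Δ·S+B equals the discounted successor values.

(0,0): Delta=1.0000 Bond=-23.8667
V0=3.1333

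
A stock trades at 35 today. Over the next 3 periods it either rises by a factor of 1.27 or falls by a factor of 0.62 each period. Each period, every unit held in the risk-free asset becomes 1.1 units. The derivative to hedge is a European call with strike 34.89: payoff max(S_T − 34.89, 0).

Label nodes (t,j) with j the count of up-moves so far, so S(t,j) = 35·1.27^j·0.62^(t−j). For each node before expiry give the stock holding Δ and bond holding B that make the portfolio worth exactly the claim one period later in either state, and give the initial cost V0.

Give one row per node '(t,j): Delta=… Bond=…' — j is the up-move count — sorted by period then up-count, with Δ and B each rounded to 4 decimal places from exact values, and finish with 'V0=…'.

Since d<R<u, set p* = (R−d)/(u−d) = 0.7385; price each node as the discounted p*-expectation of its children.
Payoff layer (t=3): V(3,0)=0.0000, V(3,1)=0.0000, V(3,2)=0.1099, V(3,3)=36.8034
Node (2,0) S=13.4540: V=(p*·0.0000+(1−p*)·0.0000)/1.1=0.0000; Δ=(0.0000−0.0000)/(17.0866−8.3415)=0.0000; B=V−Δ·S=0.0000
Node (2,1) S=27.5590: V=(p*·0.1099+(1−p*)·0.0000)/1.1=0.0738; Δ=(0.1099−0.0000)/(34.9999−17.0866)=0.0061; B=V−Δ·S=-0.0953
Node (2,2) S=56.4515: V=(p*·36.8034+(1−p*)·0.1099)/1.1=24.7333; Δ=(36.8034−0.1099)/(71.6934−34.9999)=1.0000; B=V−Δ·S=-31.7182
Node (1,0) S=21.7000: V=(p*·0.0738+(1−p*)·0.0000)/1.1=0.0495; Δ=(0.0738−0.0000)/(27.5590−13.4540)=0.0052; B=V−Δ·S=-0.0640
Node (1,1) S=44.4500: V=(p*·24.7333+(1−p*)·0.0738)/1.1=16.6217; Δ=(24.7333−0.0738)/(56.4515−27.5590)=0.8535; B=V−Δ·S=-21.3160
Node (0,0) S=35.0000: V=(p*·16.6217+(1−p*)·0.0495)/1.1=11.1704; Δ=(16.6217−0.0495)/(44.4500−21.7000)=0.7284; B=V−Δ·S=-14.3253
Each (Δ,B) replicates both successor values, so the strategy is self-financing and V0 is arbitrage-free.

(0,0): Delta=0.7284 Bond=-14.3253
(1,0): Delta=0.0052 Bond=-0.0640
(1,1): Delta=0.8535 Bond=-21.3160
(2,0): Delta=0.0000 Bond=0.0000
(2,1): Delta=0.0061 Bond=-0.0953
(2,2): Delta=1.0000 Bond=-31.7182
V0=11.1704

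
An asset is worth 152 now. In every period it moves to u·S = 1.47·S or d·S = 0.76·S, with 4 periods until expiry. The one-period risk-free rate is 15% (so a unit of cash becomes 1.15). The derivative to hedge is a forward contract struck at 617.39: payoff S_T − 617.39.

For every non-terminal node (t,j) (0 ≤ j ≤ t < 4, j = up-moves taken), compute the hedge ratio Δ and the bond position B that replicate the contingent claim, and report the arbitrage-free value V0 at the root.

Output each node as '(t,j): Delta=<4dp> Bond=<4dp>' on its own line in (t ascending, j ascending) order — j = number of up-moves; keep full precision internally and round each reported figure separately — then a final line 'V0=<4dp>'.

(0,0): Delta=1.0000 Bond=-352.9947
(1,0): Delta=1.0000 Bond=-405.9439
(1,1): Delta=1.0000 Bond=-405.9439
(2,0): Delta=1.0000 Bond=-466.8355
(2,1): Delta=1.0000 Bond=-466.8355
(2,2): Delta=1.0000 Bond=-466.8355
(3,0): Delta=1.0000 Bond=-536.8609
(3,1): Delta=1.0000 Bond=-536.8609
(3,2): Delta=1.0000 Bond=-536.8609
(3,3): Delta=1.0000 Bond=-536.8609
V0=-200.9947

The replicating-portfolio and risk-neutral prices coincide; use p* = (1.15−0.76)/(1.47−0.76) = 0.5493 for the latter.
Terminal values V(4,·): V(4,0)=-566.6795, V(4,1)=-519.3052, V(4,2)=-427.6734, V(4,3)=-250.4381, V(4,4)=92.3723
Node (3,0) S=66.7244: V=(p*·-519.3052+(1−p*)·-566.6795)/1.15=-470.1365; Δ=(-519.3052−-566.6795)/(98.0848−50.7105)=1.0000; B=V−Δ·S=-536.8609
Node (3,1) S=129.0589: V=(p*·-427.6734+(1−p*)·-519.3052)/1.15=-407.8019; Δ=(-427.6734−-519.3052)/(189.7166−98.0848)=1.0000; B=V−Δ·S=-536.8609
Node (3,2) S=249.6272: V=(p*·-250.4381+(1−p*)·-427.6734)/1.15=-287.2337; Δ=(-250.4381−-427.6734)/(366.9519−189.7166)=1.0000; B=V−Δ·S=-536.8609
Node (3,3) S=482.8315: V=(p*·92.3723+(1−p*)·-250.4381)/1.15=-54.0294; Δ=(92.3723−-250.4381)/(709.7623−366.9519)=1.0000; B=V−Δ·S=-536.8609
Node (2,0) S=87.7952: V=(p*·-407.8019+(1−p*)·-470.1365)/1.15=-379.0403; Δ=(-407.8019−-470.1365)/(129.0589−66.7244)=1.0000; B=V−Δ·S=-466.8355
Node (2,1) S=169.8144: V=(p*·-287.2337+(1−p*)·-407.8019)/1.15=-297.0211; Δ=(-287.2337−-407.8019)/(249.6272−129.0589)=1.0000; B=V−Δ·S=-466.8355
Node (2,2) S=328.4568: V=(p*·-54.0294+(1−p*)·-287.2337)/1.15=-138.3787; Δ=(-54.0294−-287.2337)/(482.8315−249.6272)=1.0000; B=V−Δ·S=-466.8355
Node (1,0) S=115.5200: V=(p*·-297.0211+(1−p*)·-379.0403)/1.15=-290.4239; Δ=(-297.0211−-379.0403)/(169.8144−87.7952)=1.0000; B=V−Δ·S=-405.9439
Node (1,1) S=223.4400: V=(p*·-138.3787+(1−p*)·-297.0211)/1.15=-182.5039; Δ=(-138.3787−-297.0211)/(328.4568−169.8144)=1.0000; B=V−Δ·S=-405.9439
Node (0,0) S=152.0000: V=(p*·-182.5039+(1−p*)·-290.4239)/1.15=-200.9947; Δ=(-182.5039−-290.4239)/(223.4400−115.5200)=1.0000; B=V−Δ·S=-352.9947
Each (Δ,B) replicates both successor values, so the strategy is self-financing and V0 is arbitrage-free.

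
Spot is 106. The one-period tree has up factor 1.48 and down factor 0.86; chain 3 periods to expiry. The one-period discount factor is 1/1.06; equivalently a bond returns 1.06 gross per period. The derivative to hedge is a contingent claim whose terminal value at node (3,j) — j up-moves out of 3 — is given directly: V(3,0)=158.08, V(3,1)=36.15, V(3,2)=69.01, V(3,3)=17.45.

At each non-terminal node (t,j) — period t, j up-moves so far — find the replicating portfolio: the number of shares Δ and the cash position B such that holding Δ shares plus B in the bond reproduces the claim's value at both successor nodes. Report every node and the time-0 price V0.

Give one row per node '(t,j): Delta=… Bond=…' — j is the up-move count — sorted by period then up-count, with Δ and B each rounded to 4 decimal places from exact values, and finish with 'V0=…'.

(0,0): Delta=-0.6359 Bond=134.8907
(1,0): Delta=-1.2018 Bond=194.5671
(1,1): Delta=0.0546 Bond=34.6598
(2,0): Delta=-2.5085 Bond=308.6875
(2,1): Delta=0.3928 Bond=-8.8962
(2,2): Delta=-0.3582 Bond=132.5743
V0=67.4845

Risk-neutral probability p* = (R−d)/(u−d) = (1.06−0.86)/(1.48−0.86) = 0.3226.
Terminal values V(3,·): V(3,0)=158.0800, V(3,1)=36.1500, V(3,2)=69.0100, V(3,3)=17.4500
(2,0): S=78.3976. Δ = (V_up−V_dn)/(S_up−S_dn) = (36.1500−158.0800)/(116.0284−67.4219) = -2.5085. V = [p*·36.1500 + (1−p*)·158.0800]/1.06 = 112.0262. B = V − Δ·S = 308.6875.
(2,1): S=134.9168. Δ = (V_up−V_dn)/(S_up−S_dn) = (69.0100−36.1500)/(199.6769−116.0284) = 0.3928. V = [p*·69.0100 + (1−p*)·36.1500]/1.06 = 44.1038. B = V − Δ·S = -8.8962.
(2,2): S=232.1824. Δ = (V_up−V_dn)/(S_up−S_dn) = (17.4500−69.0100)/(343.6300−199.6769) = -0.3582. V = [p*·17.4500 + (1−p*)·69.0100]/1.06 = 49.4130. B = V − Δ·S = 132.5743.
(1,0): S=91.1600. Δ = (V_up−V_dn)/(S_up−S_dn) = (44.1038−112.0262)/(134.9168−78.3976) = -1.2018. V = [p*·44.1038 + (1−p*)·112.0262]/1.06 = 85.0148. B = V − Δ·S = 194.5671.
(1,1): S=156.8800. Δ = (V_up−V_dn)/(S_up−S_dn) = (49.4130−44.1038)/(232.1824−134.9168) = 0.0546. V = [p*·49.4130 + (1−p*)·44.1038]/1.06 = 43.2230. B = V − Δ·S = 34.6598.
(0,0): S=106.0000. Δ = (V_up−V_dn)/(S_up−S_dn) = (43.2230−85.0148)/(156.8800−91.1600) = -0.6359. V = [p*·43.2230 + (1−p*)·85.0148]/1.06 = 67.4845. B = V − Δ·S = 134.8907.
Each (Δ,B) replicates both successor values, so the strategy is self-financing and V0 is arbitrage-free.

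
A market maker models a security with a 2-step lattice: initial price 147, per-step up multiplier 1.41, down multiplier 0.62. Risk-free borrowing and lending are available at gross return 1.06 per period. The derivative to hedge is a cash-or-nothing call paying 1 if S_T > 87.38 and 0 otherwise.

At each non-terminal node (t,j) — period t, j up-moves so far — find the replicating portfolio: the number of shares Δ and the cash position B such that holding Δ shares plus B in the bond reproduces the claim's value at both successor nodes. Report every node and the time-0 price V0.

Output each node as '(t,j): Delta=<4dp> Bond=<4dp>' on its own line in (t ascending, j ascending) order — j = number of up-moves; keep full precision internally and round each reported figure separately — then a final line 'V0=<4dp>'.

(0,0): Delta=0.0036 Bond=0.1862
(1,0): Delta=0.0139 Bond=-0.7404
(1,1): Delta=0.0000 Bond=0.9434
V0=0.7153

The replicating-portfolio and risk-neutral prices coincide; use p* = (1.06−0.62)/(1.41−0.62) = 0.5570 for the latter.
At expiry t=2: V(2,0)=0.0000, V(2,1)=1.0000, V(2,2)=1.0000
Node (1,0) S=91.1400: V=(p*·1.0000+(1−p*)·0.0000)/1.06=0.5254; Δ=(1.0000−0.0000)/(128.5074−56.5068)=0.0139; B=V−Δ·S=-0.7404
Node (1,1) S=207.2700: V=(p*·1.0000+(1−p*)·1.0000)/1.06=0.9434; Δ=(1.0000−1.0000)/(292.2507−128.5074)=0.0000; B=V−Δ·S=0.9434
Node (0,0) S=147.0000: V=(p*·0.9434+(1−p*)·0.5254)/1.06=0.7153; Δ=(0.9434−0.5254)/(207.2700−91.1400)=0.0036; B=V−Δ·S=0.1862
Check: Δ(0,0)·S0 + B(0,0) = 0.7153 = V0.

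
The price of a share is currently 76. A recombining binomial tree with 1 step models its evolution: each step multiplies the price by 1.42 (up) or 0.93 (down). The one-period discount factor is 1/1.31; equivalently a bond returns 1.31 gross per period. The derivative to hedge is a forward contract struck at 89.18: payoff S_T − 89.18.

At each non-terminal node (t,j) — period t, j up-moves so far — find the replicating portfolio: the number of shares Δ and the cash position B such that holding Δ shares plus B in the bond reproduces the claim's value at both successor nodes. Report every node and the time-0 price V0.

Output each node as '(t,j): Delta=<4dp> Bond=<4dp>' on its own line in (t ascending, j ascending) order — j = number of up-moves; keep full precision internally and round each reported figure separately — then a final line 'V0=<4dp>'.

Under the risk-neutral measure, an up-move has probability p* = (R−d)/(u−d) = 0.7755 and values discount at R = 1.31.
Terminal payoffs: V(1,0)=-18.5000, V(1,1)=18.7400
(0,0): S=76.0000. Δ = (V_up−V_dn)/(S_up−S_dn) = (18.7400−-18.5000)/(107.9200−70.6800) = 1.0000. V = [p*·18.7400 + (1−p*)·-18.5000]/1.31 = 7.9237. B = V − Δ·S = -68.0763.
Self-financing check: at every node Δ·S+B equals the discounted successor values.

(0,0): Delta=1.0000 Bond=-68.0763
V0=7.9237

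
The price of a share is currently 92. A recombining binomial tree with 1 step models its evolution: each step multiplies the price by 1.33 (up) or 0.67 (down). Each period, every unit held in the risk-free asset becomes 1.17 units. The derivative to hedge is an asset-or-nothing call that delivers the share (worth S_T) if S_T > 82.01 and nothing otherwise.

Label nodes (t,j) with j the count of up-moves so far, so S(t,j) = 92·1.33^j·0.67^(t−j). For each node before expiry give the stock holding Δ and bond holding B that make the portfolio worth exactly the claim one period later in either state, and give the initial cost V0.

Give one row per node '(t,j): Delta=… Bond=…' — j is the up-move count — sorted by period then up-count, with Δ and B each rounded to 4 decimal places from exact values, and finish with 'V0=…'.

(0,0): Delta=2.0152 Bond=-106.1658
V0=79.2282

Risk-neutral probability p* = (R−d)/(u−d) = (1.17−0.67)/(1.33−0.67) = 0.7576.
Terminal payoffs: V(1,0)=0.0000, V(1,1)=122.3600
  t=0,j=0: stock 92.0000 → up 122.3600 (V=122.3600), down 61.6400 (V=0.0000). Price 79.2282; hedge Δ=2.0152, bond B=-106.1658.
Root portfolio cost Δ·92+B reproduces V0=79.2282.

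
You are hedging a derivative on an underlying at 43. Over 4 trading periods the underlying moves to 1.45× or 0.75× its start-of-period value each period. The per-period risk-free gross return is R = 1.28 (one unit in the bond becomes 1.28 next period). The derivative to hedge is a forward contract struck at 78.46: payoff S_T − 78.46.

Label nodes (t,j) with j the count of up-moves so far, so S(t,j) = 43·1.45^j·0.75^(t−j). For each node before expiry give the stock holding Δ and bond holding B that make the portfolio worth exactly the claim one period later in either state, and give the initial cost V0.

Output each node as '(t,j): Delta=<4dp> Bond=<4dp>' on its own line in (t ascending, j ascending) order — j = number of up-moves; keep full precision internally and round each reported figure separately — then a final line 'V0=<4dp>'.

The replicating-portfolio and risk-neutral prices coincide; use p* = (1.28−0.75)/(1.45−0.75) = 0.7571 for the latter.
At expiry t=4: V(4,0)=-64.8545, V(4,1)=-52.1561, V(4,2)=-27.6058, V(4,3)=19.8582, V(4,4)=111.6218
Node (3,0) S=18.1406: V=(p*·-52.1561+(1−p*)·-64.8545)/1.28=-43.1562; Δ=(-52.1561−-64.8545)/(26.3039−13.6055)=1.0000; B=V−Δ·S=-61.2969
Node (3,1) S=35.0719: V=(p*·-27.6058+(1−p*)·-52.1561)/1.28=-26.2250; Δ=(-27.6058−-52.1561)/(50.8542−26.3039)=1.0000; B=V−Δ·S=-61.2969
Node (3,2) S=67.8056: V=(p*·19.8582+(1−p*)·-27.6058)/1.28=6.5088; Δ=(19.8582−-27.6058)/(98.3182−50.8542)=1.0000; B=V−Δ·S=-61.2969
Node (3,3) S=131.0909: V=(p*·111.6218+(1−p*)·19.8582)/1.28=69.7940; Δ=(111.6218−19.8582)/(190.0818−98.3182)=1.0000; B=V−Δ·S=-61.2969
Node (2,0) S=24.1875: V=(p*·-26.2250+(1−p*)·-43.1562)/1.28=-23.7007; Δ=(-26.2250−-43.1562)/(35.0719−18.1406)=1.0000; B=V−Δ·S=-47.8882
Node (2,1) S=46.7625: V=(p*·6.5088+(1−p*)·-26.2250)/1.28=-1.1257; Δ=(6.5088−-26.2250)/(67.8056−35.0719)=1.0000; B=V−Δ·S=-47.8882
Node (2,2) S=90.4075: V=(p*·69.7940+(1−p*)·6.5088)/1.28=42.5193; Δ=(69.7940−6.5088)/(131.0909−67.8056)=1.0000; B=V−Δ·S=-47.8882
Node (1,0) S=32.2500: V=(p*·-1.1257+(1−p*)·-23.7007)/1.28=-5.1626; Δ=(-1.1257−-23.7007)/(46.7625−24.1875)=1.0000; B=V−Δ·S=-37.4126
Node (1,1) S=62.3500: V=(p*·42.5193+(1−p*)·-1.1257)/1.28=24.9374; Δ=(42.5193−-1.1257)/(90.4075−46.7625)=1.0000; B=V−Δ·S=-37.4126
Node (0,0) S=43.0000: V=(p*·24.9374+(1−p*)·-5.1626)/1.28=13.7714; Δ=(24.9374−-5.1626)/(62.3500−32.2500)=1.0000; B=V−Δ·S=-29.2286
Root portfolio cost Δ·43+B reproduces V0=13.7714.

(0,0): Delta=1.0000 Bond=-29.2286
(1,0): Delta=1.0000 Bond=-37.4126
(1,1): Delta=1.0000 Bond=-37.4126
(2,0): Delta=1.0000 Bond=-47.8882
(2,1): Delta=1.0000 Bond=-47.8882
(2,2): Delta=1.0000 Bond=-47.8882
(3,0): Delta=1.0000 Bond=-61.2969
(3,1): Delta=1.0000 Bond=-61.2969
(3,2): Delta=1.0000 Bond=-61.2969
(3,3): Delta=1.0000 Bond=-61.2969
V0=13.7714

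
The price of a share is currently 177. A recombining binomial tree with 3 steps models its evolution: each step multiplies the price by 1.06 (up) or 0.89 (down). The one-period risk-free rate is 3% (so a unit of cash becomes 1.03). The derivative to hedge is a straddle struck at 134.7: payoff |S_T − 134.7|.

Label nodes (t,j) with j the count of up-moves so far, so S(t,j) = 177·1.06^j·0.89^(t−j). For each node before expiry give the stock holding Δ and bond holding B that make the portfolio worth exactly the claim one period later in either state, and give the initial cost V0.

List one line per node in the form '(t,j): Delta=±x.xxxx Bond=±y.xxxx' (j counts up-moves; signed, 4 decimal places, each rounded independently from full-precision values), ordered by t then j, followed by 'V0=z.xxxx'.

Under the risk-neutral measure, an up-move has probability p* = (R−d)/(u−d) = 0.8235 and values discount at R = 1.03.
Terminal payoffs: V(3,0)=9.9205, V(3,1)=13.9138, V(3,2)=42.3007, V(3,3)=76.1098
Node (2,0) S=140.2017: V=(p*·13.9138+(1−p*)·9.9205)/1.03=12.8244; Δ=(13.9138−9.9205)/(148.6138−124.7795)=0.1675; B=V−Δ·S=-10.6657
Node (2,1) S=166.9818: V=(p*·42.3007+(1−p*)·13.9138)/1.03=36.2051; Δ=(42.3007−13.9138)/(177.0007−148.6138)=1.0000; B=V−Δ·S=-130.7767
Node (2,2) S=198.8772: V=(p*·76.1098+(1−p*)·42.3007)/1.03=68.1005; Δ=(76.1098−42.3007)/(210.8098−177.0007)=1.0000; B=V−Δ·S=-130.7767
Node (1,0) S=157.5300: V=(p*·36.2051+(1−p*)·12.8244)/1.03=31.1447; Δ=(36.2051−12.8244)/(166.9818−140.2017)=0.8731; B=V−Δ·S=-106.3890
Node (1,1) S=187.6200: V=(p*·68.1005+(1−p*)·36.2051)/1.03=60.6523; Δ=(68.1005−36.2051)/(198.8772−166.9818)=1.0000; B=V−Δ·S=-126.9677
Node (0,0) S=177.0000: V=(p*·60.6523+(1−p*)·31.1447)/1.03=53.8302; Δ=(60.6523−31.1447)/(187.6200−157.5300)=0.9806; B=V−Δ·S=-119.7438
Self-financing check: at every node Δ·S+B equals the discounted successor values.

(0,0): Delta=0.9806 Bond=-119.7438
(1,0): Delta=0.8731 Bond=-106.3890
(1,1): Delta=1.0000 Bond=-126.9677
(2,0): Delta=0.1675 Bond=-10.6657
(2,1): Delta=1.0000 Bond=-130.7767
(2,2): Delta=1.0000 Bond=-130.7767
V0=53.8302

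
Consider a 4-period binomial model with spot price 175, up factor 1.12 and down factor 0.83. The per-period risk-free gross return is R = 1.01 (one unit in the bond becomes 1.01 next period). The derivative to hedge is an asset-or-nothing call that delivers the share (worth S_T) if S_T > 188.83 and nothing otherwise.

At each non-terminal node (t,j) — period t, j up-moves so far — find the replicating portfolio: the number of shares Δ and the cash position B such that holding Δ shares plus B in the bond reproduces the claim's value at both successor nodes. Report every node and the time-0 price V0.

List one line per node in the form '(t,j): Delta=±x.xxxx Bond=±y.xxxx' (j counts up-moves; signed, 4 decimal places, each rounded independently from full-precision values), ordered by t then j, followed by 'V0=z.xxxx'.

(0,0): Delta=2.0370 Bond=-246.0536
(1,0): Delta=1.8296 Bond=-218.3912
(1,1): Delta=2.1309 Bond=-266.9226
(2,0): Delta=0.0000 Bond=0.0000
(2,1): Delta=2.6582 Bond=-355.3711
(2,2): Delta=1.8921 Bond=-217.1712
(3,0): Delta=0.0000 Bond=0.0000
(3,1): Delta=0.0000 Bond=0.0000
(3,2): Delta=3.8621 Bond=-578.2677
(3,3): Delta=1.0000 Bond=0.0000
V0=110.4236

Risk-neutral probability p* = (R−d)/(u−d) = (1.01−0.83)/(1.12−0.83) = 0.6207.
Payoff layer (t=4): V(4,0)=0.0000, V(4,1)=0.0000, V(4,2)=0.0000, V(4,3)=204.0658, V(4,4)=275.3659
(3,0): S=100.0627. Δ = (V_up−V_dn)/(S_up−S_dn) = (0.0000−0.0000)/(112.0703−83.0521) = 0.0000. V = [p*·0.0000 + (1−p*)·0.0000]/1.01 = 0.0000. B = V − Δ·S = 0.0000.
(3,1): S=135.0244. Δ = (V_up−V_dn)/(S_up−S_dn) = (0.0000−0.0000)/(151.2273−112.0703) = 0.0000. V = [p*·0.0000 + (1−p*)·0.0000]/1.01 = 0.0000. B = V − Δ·S = 0.0000.
(3,2): S=182.2016. Δ = (V_up−V_dn)/(S_up−S_dn) = (204.0658−0.0000)/(204.0658−151.2273) = 3.8621. V = [p*·204.0658 + (1−p*)·0.0000]/1.01 = 125.4075. B = V − Δ·S = -578.2677.
(3,3): S=245.8624. Δ = (V_up−V_dn)/(S_up−S_dn) = (275.3659−204.0658)/(275.3659−204.0658) = 1.0000. V = [p*·275.3659 + (1−p*)·204.0658]/1.01 = 245.8624. B = V − Δ·S = 0.0000.
(2,0): S=120.5575. Δ = (V_up−V_dn)/(S_up−S_dn) = (0.0000−0.0000)/(135.0244−100.0627) = 0.0000. V = [p*·0.0000 + (1−p*)·0.0000]/1.01 = 0.0000. B = V − Δ·S = 0.0000.
(2,1): S=162.6800. Δ = (V_up−V_dn)/(S_up−S_dn) = (125.4075−0.0000)/(182.2016−135.0244) = 2.6582. V = [p*·125.4075 + (1−p*)·0.0000]/1.01 = 77.0684. B = V − Δ·S = -355.3711.
(2,2): S=219.5200. Δ = (V_up−V_dn)/(S_up−S_dn) = (245.8624−125.4075)/(245.8624−182.2016) = 1.8921. V = [p*·245.8624 + (1−p*)·125.4075]/1.01 = 198.1907. B = V − Δ·S = -217.1712.
(1,0): S=145.2500. Δ = (V_up−V_dn)/(S_up−S_dn) = (77.0684−0.0000)/(162.6800−120.5575) = 1.8296. V = [p*·77.0684 + (1−p*)·0.0000]/1.01 = 47.3620. B = V − Δ·S = -218.3912.
(1,1): S=196.0000. Δ = (V_up−V_dn)/(S_up−S_dn) = (198.1907−77.0684)/(219.5200−162.6800) = 2.1309. V = [p*·198.1907 + (1−p*)·77.0684]/1.01 = 150.7404. B = V − Δ·S = -266.9226.
(0,0): S=175.0000. Δ = (V_up−V_dn)/(S_up−S_dn) = (150.7404−47.3620)/(196.0000−145.2500) = 2.0370. V = [p*·150.7404 + (1−p*)·47.3620]/1.01 = 110.4236. B = V − Δ·S = -246.0536.
Root portfolio cost Δ·175+B reproduces V0=110.4236.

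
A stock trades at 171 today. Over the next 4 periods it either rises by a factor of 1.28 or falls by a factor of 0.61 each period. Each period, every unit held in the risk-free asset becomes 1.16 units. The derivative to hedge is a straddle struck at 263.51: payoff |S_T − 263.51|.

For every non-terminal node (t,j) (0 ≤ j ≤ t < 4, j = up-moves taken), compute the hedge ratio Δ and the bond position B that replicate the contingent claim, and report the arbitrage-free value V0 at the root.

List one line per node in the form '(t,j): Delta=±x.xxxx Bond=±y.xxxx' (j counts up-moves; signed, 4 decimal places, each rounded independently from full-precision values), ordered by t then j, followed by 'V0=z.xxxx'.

(0,0): Delta=0.2096 Bond=36.7675
(1,0): Delta=-1.0000 Bond=168.8197
(1,1): Delta=0.3353 Bond=15.1225
(2,0): Delta=-1.0000 Bond=195.8309
(2,1): Delta=-1.0000 Bond=195.8309
(2,2): Delta=0.4742 Bond=-21.3573
(3,0): Delta=-1.0000 Bond=227.1638
(3,1): Delta=-1.0000 Bond=227.1638
(3,2): Delta=-1.0000 Bond=227.1638
(3,3): Delta=0.6275 Bond=-79.7429
V0=72.6026

Under the risk-neutral measure, an up-move has probability p* = (R−d)/(u−d) = 0.8209 and values discount at R = 1.16.
Payoff layer (t=4): V(4,0)=239.8336, V(4,1)=213.8284, V(4,2)=159.2601, V(4,3)=44.7561, V(4,4)=195.5146
Node (3,0) S=38.8138: V=(p*·213.8284+(1−p*)·239.8336)/1.16=188.3500; Δ=(213.8284−239.8336)/(49.6816−23.6764)=-1.0000; B=V−Δ·S=227.1638
Node (3,1) S=81.4452: V=(p*·159.2601+(1−p*)·213.8284)/1.16=145.7185; Δ=(159.2601−213.8284)/(104.2499−49.6816)=-1.0000; B=V−Δ·S=227.1638
Node (3,2) S=170.9015: V=(p*·44.7561+(1−p*)·159.2601)/1.16=56.2623; Δ=(44.7561−159.2601)/(218.7539−104.2499)=-1.0000; B=V−Δ·S=227.1638
Node (3,3) S=358.6130: V=(p*·195.5146+(1−p*)·44.7561)/1.16=145.2699; Δ=(195.5146−44.7561)/(459.0246−218.7539)=0.6275; B=V−Δ·S=-79.7429
Node (2,0) S=63.6291: V=(p*·145.7185+(1−p*)·188.3500)/1.16=132.2018; Δ=(145.7185−188.3500)/(81.4452−38.8138)=-1.0000; B=V−Δ·S=195.8309
Node (2,1) S=133.5168: V=(p*·56.2623+(1−p*)·145.7185)/1.16=62.3141; Δ=(56.2623−145.7185)/(170.9015−81.4452)=-1.0000; B=V−Δ·S=195.8309
Node (2,2) S=280.1664: V=(p*·145.2699+(1−p*)·56.2623)/1.16=111.4899; Δ=(145.2699−56.2623)/(358.6130−170.9015)=0.4742; B=V−Δ·S=-21.3573
Node (1,0) S=104.3100: V=(p*·62.3141+(1−p*)·132.2018)/1.16=64.5097; Δ=(62.3141−132.2018)/(133.5168−63.6291)=-1.0000; B=V−Δ·S=168.8197
Node (1,1) S=218.8800: V=(p*·111.4899+(1−p*)·62.3141)/1.16=88.5192; Δ=(111.4899−62.3141)/(280.1664−133.5168)=0.3353; B=V−Δ·S=15.1225
Node (0,0) S=171.0000: V=(p*·88.5192+(1−p*)·64.5097)/1.16=72.6026; Δ=(88.5192−64.5097)/(218.8800−104.3100)=0.2096; B=V−Δ·S=36.7675
Each (Δ,B) replicates both successor values, so the strategy is self-financing and V0 is arbitrage-free.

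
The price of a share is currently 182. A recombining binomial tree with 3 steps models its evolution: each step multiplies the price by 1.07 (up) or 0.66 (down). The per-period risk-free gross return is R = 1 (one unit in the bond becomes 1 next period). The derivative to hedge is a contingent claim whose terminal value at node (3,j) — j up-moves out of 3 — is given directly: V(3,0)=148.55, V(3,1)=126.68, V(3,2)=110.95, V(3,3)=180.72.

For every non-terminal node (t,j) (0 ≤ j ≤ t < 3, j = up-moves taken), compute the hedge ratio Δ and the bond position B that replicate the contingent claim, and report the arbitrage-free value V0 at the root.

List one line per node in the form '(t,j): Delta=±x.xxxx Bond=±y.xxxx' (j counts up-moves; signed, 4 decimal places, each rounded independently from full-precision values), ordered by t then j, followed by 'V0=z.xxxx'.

(0,0): Delta=0.5748 Bond=47.4607
(1,0): Delta=-0.3407 Bond=157.4229
(1,1): Delta=0.6910 Bond=24.8214
(2,0): Delta=-0.6728 Bond=183.7554
(2,1): Delta=-0.2985 Bond=152.0015
(2,2): Delta=0.8167 Bond=-1.3627
V0=152.0660

Under the risk-neutral measure, an up-move has probability p* = (R−d)/(u−d) = 0.8293 and values discount at R = 1.
Terminal payoffs: V(3,0)=148.5500, V(3,1)=126.6800, V(3,2)=110.9500, V(3,3)=180.7200
  t=2,j=0: stock 79.2792 → up 84.8287 (V=126.6800), down 52.3243 (V=148.5500). Price 130.4139; hedge Δ=-0.6728, bond B=183.7554.
  t=2,j=1: stock 128.5284 → up 137.5254 (V=110.9500), down 84.8287 (V=126.6800). Price 113.6356; hedge Δ=-0.2985, bond B=152.0015.
  t=2,j=2: stock 208.3718 → up 222.9578 (V=180.7200), down 137.5254 (V=110.9500). Price 168.8080; hedge Δ=0.8167, bond B=-1.3627.
  t=1,j=0: stock 120.1200 → up 128.5284 (V=113.6356), down 79.2792 (V=130.4139). Price 116.5002; hedge Δ=-0.3407, bond B=157.4229.
  t=1,j=1: stock 194.7400 → up 208.3718 (V=168.8080), down 128.5284 (V=113.6356). Price 159.3884; hedge Δ=0.6910, bond B=24.8214.
  t=0,j=0: stock 182.0000 → up 194.7400 (V=159.3884), down 120.1200 (V=116.5002). Price 152.0660; hedge Δ=0.5748, bond B=47.4607.
Self-financing check: at every node Δ·S+B equals the discounted successor values.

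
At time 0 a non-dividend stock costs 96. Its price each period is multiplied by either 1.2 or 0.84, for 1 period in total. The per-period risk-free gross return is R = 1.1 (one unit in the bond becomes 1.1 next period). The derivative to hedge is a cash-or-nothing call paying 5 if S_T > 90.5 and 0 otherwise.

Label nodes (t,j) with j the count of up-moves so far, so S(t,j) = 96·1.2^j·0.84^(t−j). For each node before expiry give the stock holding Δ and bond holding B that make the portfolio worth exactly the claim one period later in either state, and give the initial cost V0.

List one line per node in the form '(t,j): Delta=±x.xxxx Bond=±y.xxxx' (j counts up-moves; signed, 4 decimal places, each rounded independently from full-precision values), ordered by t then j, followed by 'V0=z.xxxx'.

Since d<R<u, set p* = (R−d)/(u−d) = 0.7222; price each node as the discounted p*-expectation of its children.
At expiry t=1: V(1,0)=0.0000, V(1,1)=5.0000
Node (0,0) S=96.0000: V=(p*·5.0000+(1−p*)·0.0000)/1.1=3.2828; Δ=(5.0000−0.0000)/(115.2000−80.6400)=0.1447; B=V−Δ·S=-10.6061
The time-0 hedge costs 3.2828, which is the no-arbitrage price.

(0,0): Delta=0.1447 Bond=-10.6061
V0=3.2828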